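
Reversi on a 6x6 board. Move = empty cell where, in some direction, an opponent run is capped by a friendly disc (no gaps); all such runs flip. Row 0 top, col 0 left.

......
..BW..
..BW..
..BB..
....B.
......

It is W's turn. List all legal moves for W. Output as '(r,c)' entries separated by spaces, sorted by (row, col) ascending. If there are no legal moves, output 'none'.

(0,1): flips 1 -> legal
(0,2): no bracket -> illegal
(0,3): no bracket -> illegal
(1,1): flips 1 -> legal
(2,1): flips 1 -> legal
(2,4): no bracket -> illegal
(3,1): flips 1 -> legal
(3,4): no bracket -> illegal
(3,5): no bracket -> illegal
(4,1): flips 1 -> legal
(4,2): no bracket -> illegal
(4,3): flips 1 -> legal
(4,5): no bracket -> illegal
(5,3): no bracket -> illegal
(5,4): no bracket -> illegal
(5,5): no bracket -> illegal

Answer: (0,1) (1,1) (2,1) (3,1) (4,1) (4,3)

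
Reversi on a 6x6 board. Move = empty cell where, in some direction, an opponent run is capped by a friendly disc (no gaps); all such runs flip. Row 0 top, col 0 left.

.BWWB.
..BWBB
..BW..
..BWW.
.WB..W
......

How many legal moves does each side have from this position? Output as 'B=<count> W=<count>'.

Answer: B=5 W=9

Derivation:
-- B to move --
(1,1): no bracket -> illegal
(2,4): flips 2 -> legal
(2,5): no bracket -> illegal
(3,0): no bracket -> illegal
(3,1): no bracket -> illegal
(3,5): flips 2 -> legal
(4,0): flips 1 -> legal
(4,3): no bracket -> illegal
(4,4): flips 1 -> legal
(5,0): flips 1 -> legal
(5,1): no bracket -> illegal
(5,2): no bracket -> illegal
(5,4): no bracket -> illegal
(5,5): no bracket -> illegal
B mobility = 5
-- W to move --
(0,0): flips 1 -> legal
(0,5): flips 2 -> legal
(1,0): no bracket -> illegal
(1,1): flips 2 -> legal
(2,1): flips 2 -> legal
(2,4): no bracket -> illegal
(2,5): flips 1 -> legal
(3,1): flips 2 -> legal
(4,3): flips 1 -> legal
(5,1): flips 1 -> legal
(5,2): flips 4 -> legal
(5,3): no bracket -> illegal
W mobility = 9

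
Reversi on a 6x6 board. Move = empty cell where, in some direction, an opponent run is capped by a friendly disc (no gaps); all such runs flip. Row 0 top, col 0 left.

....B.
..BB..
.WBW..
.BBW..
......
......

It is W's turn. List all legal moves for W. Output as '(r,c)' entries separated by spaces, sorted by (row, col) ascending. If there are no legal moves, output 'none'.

(0,1): flips 1 -> legal
(0,2): no bracket -> illegal
(0,3): flips 2 -> legal
(0,5): no bracket -> illegal
(1,1): flips 1 -> legal
(1,4): no bracket -> illegal
(1,5): no bracket -> illegal
(2,0): no bracket -> illegal
(2,4): no bracket -> illegal
(3,0): flips 2 -> legal
(4,0): no bracket -> illegal
(4,1): flips 2 -> legal
(4,2): no bracket -> illegal
(4,3): flips 1 -> legal

Answer: (0,1) (0,3) (1,1) (3,0) (4,1) (4,3)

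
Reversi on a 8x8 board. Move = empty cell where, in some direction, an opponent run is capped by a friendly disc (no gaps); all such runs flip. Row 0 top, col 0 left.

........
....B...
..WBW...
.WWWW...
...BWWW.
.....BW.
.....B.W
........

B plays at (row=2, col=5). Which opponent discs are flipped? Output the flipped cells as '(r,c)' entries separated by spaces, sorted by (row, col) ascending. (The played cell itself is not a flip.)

Answer: (2,4) (3,4)

Derivation:
Dir NW: first cell 'B' (not opp) -> no flip
Dir N: first cell '.' (not opp) -> no flip
Dir NE: first cell '.' (not opp) -> no flip
Dir W: opp run (2,4) capped by B -> flip
Dir E: first cell '.' (not opp) -> no flip
Dir SW: opp run (3,4) capped by B -> flip
Dir S: first cell '.' (not opp) -> no flip
Dir SE: first cell '.' (not opp) -> no flip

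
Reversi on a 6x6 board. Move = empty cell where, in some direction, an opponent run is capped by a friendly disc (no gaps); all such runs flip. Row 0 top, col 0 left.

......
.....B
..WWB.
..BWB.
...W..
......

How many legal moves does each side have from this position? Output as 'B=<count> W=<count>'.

Answer: B=6 W=7

Derivation:
-- B to move --
(1,1): no bracket -> illegal
(1,2): flips 2 -> legal
(1,3): no bracket -> illegal
(1,4): flips 1 -> legal
(2,1): flips 2 -> legal
(3,1): no bracket -> illegal
(4,2): flips 1 -> legal
(4,4): no bracket -> illegal
(5,2): flips 1 -> legal
(5,3): no bracket -> illegal
(5,4): flips 1 -> legal
B mobility = 6
-- W to move --
(0,4): no bracket -> illegal
(0,5): no bracket -> illegal
(1,3): no bracket -> illegal
(1,4): no bracket -> illegal
(2,1): flips 1 -> legal
(2,5): flips 2 -> legal
(3,1): flips 1 -> legal
(3,5): flips 1 -> legal
(4,1): flips 1 -> legal
(4,2): flips 1 -> legal
(4,4): no bracket -> illegal
(4,5): flips 1 -> legal
W mobility = 7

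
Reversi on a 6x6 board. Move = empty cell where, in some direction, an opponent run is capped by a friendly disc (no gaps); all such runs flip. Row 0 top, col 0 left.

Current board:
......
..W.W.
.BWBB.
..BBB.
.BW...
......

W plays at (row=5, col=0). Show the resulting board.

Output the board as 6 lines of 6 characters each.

Answer: ......
..W.W.
.BWWB.
..WBB.
.WW...
W.....

Derivation:
Place W at (5,0); scan 8 dirs for brackets.
Dir NW: edge -> no flip
Dir N: first cell '.' (not opp) -> no flip
Dir NE: opp run (4,1) (3,2) (2,3) capped by W -> flip
Dir W: edge -> no flip
Dir E: first cell '.' (not opp) -> no flip
Dir SW: edge -> no flip
Dir S: edge -> no flip
Dir SE: edge -> no flip
All flips: (2,3) (3,2) (4,1)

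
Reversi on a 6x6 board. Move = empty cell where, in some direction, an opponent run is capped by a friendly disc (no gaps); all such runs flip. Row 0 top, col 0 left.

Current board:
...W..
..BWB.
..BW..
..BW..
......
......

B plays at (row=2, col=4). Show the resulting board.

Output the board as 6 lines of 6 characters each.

Answer: ...W..
..BWB.
..BBB.
..BW..
......
......

Derivation:
Place B at (2,4); scan 8 dirs for brackets.
Dir NW: opp run (1,3), next='.' -> no flip
Dir N: first cell 'B' (not opp) -> no flip
Dir NE: first cell '.' (not opp) -> no flip
Dir W: opp run (2,3) capped by B -> flip
Dir E: first cell '.' (not opp) -> no flip
Dir SW: opp run (3,3), next='.' -> no flip
Dir S: first cell '.' (not opp) -> no flip
Dir SE: first cell '.' (not opp) -> no flip
All flips: (2,3)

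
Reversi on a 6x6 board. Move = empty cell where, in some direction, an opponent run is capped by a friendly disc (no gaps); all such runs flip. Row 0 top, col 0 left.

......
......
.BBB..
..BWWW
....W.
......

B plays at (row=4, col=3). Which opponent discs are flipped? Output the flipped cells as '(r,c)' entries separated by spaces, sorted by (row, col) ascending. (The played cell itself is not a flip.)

Dir NW: first cell 'B' (not opp) -> no flip
Dir N: opp run (3,3) capped by B -> flip
Dir NE: opp run (3,4), next='.' -> no flip
Dir W: first cell '.' (not opp) -> no flip
Dir E: opp run (4,4), next='.' -> no flip
Dir SW: first cell '.' (not opp) -> no flip
Dir S: first cell '.' (not opp) -> no flip
Dir SE: first cell '.' (not opp) -> no flip

Answer: (3,3)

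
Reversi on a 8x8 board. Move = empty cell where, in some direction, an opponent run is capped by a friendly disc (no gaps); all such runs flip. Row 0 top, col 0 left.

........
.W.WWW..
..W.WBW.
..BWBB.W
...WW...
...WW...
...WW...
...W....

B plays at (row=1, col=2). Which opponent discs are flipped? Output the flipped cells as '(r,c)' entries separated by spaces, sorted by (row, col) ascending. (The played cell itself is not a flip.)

Dir NW: first cell '.' (not opp) -> no flip
Dir N: first cell '.' (not opp) -> no flip
Dir NE: first cell '.' (not opp) -> no flip
Dir W: opp run (1,1), next='.' -> no flip
Dir E: opp run (1,3) (1,4) (1,5), next='.' -> no flip
Dir SW: first cell '.' (not opp) -> no flip
Dir S: opp run (2,2) capped by B -> flip
Dir SE: first cell '.' (not opp) -> no flip

Answer: (2,2)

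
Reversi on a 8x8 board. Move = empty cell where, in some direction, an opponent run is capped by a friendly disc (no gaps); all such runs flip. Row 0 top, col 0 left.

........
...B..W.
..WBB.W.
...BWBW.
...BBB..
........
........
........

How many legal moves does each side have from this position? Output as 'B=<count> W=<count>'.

Answer: B=7 W=10

Derivation:
-- B to move --
(0,5): no bracket -> illegal
(0,6): no bracket -> illegal
(0,7): no bracket -> illegal
(1,1): flips 1 -> legal
(1,2): no bracket -> illegal
(1,5): no bracket -> illegal
(1,7): flips 1 -> legal
(2,1): flips 1 -> legal
(2,5): flips 1 -> legal
(2,7): flips 1 -> legal
(3,1): flips 1 -> legal
(3,2): no bracket -> illegal
(3,7): flips 1 -> legal
(4,6): no bracket -> illegal
(4,7): no bracket -> illegal
B mobility = 7
-- W to move --
(0,2): no bracket -> illegal
(0,3): no bracket -> illegal
(0,4): flips 1 -> legal
(1,2): flips 1 -> legal
(1,4): flips 1 -> legal
(1,5): no bracket -> illegal
(2,5): flips 2 -> legal
(3,2): flips 1 -> legal
(4,2): no bracket -> illegal
(4,6): no bracket -> illegal
(5,2): flips 1 -> legal
(5,3): flips 2 -> legal
(5,4): flips 2 -> legal
(5,5): flips 2 -> legal
(5,6): flips 1 -> legal
W mobility = 10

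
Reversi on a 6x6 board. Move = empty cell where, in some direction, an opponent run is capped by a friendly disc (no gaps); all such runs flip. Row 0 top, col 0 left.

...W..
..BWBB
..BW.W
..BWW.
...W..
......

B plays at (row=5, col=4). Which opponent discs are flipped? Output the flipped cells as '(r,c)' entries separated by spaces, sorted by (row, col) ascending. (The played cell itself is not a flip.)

Dir NW: opp run (4,3) capped by B -> flip
Dir N: first cell '.' (not opp) -> no flip
Dir NE: first cell '.' (not opp) -> no flip
Dir W: first cell '.' (not opp) -> no flip
Dir E: first cell '.' (not opp) -> no flip
Dir SW: edge -> no flip
Dir S: edge -> no flip
Dir SE: edge -> no flip

Answer: (4,3)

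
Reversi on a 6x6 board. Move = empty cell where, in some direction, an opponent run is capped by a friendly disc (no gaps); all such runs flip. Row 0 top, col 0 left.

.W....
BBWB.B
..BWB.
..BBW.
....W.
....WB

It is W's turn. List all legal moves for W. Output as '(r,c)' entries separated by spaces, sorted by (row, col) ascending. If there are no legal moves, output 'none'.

Answer: (0,0) (0,3) (1,4) (2,1) (2,5) (3,1) (4,1) (4,2) (4,3)

Derivation:
(0,0): flips 3 -> legal
(0,2): no bracket -> illegal
(0,3): flips 1 -> legal
(0,4): no bracket -> illegal
(0,5): no bracket -> illegal
(1,4): flips 2 -> legal
(2,0): no bracket -> illegal
(2,1): flips 2 -> legal
(2,5): flips 1 -> legal
(3,1): flips 2 -> legal
(3,5): no bracket -> illegal
(4,1): flips 1 -> legal
(4,2): flips 2 -> legal
(4,3): flips 1 -> legal
(4,5): no bracket -> illegal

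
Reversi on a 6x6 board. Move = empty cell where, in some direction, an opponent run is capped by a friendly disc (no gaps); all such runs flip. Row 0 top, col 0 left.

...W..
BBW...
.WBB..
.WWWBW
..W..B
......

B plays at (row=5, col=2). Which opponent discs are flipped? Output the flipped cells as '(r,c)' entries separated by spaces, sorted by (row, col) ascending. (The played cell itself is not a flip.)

Answer: (3,2) (4,2)

Derivation:
Dir NW: first cell '.' (not opp) -> no flip
Dir N: opp run (4,2) (3,2) capped by B -> flip
Dir NE: first cell '.' (not opp) -> no flip
Dir W: first cell '.' (not opp) -> no flip
Dir E: first cell '.' (not opp) -> no flip
Dir SW: edge -> no flip
Dir S: edge -> no flip
Dir SE: edge -> no flip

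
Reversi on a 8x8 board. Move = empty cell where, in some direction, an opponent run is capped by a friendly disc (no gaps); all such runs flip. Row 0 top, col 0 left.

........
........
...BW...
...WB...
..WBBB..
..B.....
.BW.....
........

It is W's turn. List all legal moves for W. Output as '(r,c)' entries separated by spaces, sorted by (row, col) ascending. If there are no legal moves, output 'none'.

(1,2): no bracket -> illegal
(1,3): flips 1 -> legal
(1,4): no bracket -> illegal
(2,2): flips 1 -> legal
(2,5): no bracket -> illegal
(3,2): no bracket -> illegal
(3,5): flips 1 -> legal
(3,6): no bracket -> illegal
(4,1): no bracket -> illegal
(4,6): flips 3 -> legal
(5,0): no bracket -> illegal
(5,1): no bracket -> illegal
(5,3): flips 1 -> legal
(5,4): flips 2 -> legal
(5,5): flips 1 -> legal
(5,6): no bracket -> illegal
(6,0): flips 1 -> legal
(6,3): no bracket -> illegal
(7,0): no bracket -> illegal
(7,1): no bracket -> illegal
(7,2): no bracket -> illegal

Answer: (1,3) (2,2) (3,5) (4,6) (5,3) (5,4) (5,5) (6,0)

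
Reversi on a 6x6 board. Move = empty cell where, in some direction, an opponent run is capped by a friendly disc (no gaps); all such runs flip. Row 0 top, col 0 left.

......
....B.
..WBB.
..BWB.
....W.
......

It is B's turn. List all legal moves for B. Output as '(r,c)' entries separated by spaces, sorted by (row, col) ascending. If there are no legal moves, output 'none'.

(1,1): no bracket -> illegal
(1,2): flips 1 -> legal
(1,3): no bracket -> illegal
(2,1): flips 1 -> legal
(3,1): no bracket -> illegal
(3,5): no bracket -> illegal
(4,2): flips 1 -> legal
(4,3): flips 1 -> legal
(4,5): no bracket -> illegal
(5,3): no bracket -> illegal
(5,4): flips 1 -> legal
(5,5): no bracket -> illegal

Answer: (1,2) (2,1) (4,2) (4,3) (5,4)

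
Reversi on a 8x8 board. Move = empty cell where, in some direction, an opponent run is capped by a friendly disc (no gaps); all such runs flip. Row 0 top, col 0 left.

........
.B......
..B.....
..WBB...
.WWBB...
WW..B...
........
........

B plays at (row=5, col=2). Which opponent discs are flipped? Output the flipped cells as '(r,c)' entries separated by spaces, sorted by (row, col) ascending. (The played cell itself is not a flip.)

Answer: (3,2) (4,2)

Derivation:
Dir NW: opp run (4,1), next='.' -> no flip
Dir N: opp run (4,2) (3,2) capped by B -> flip
Dir NE: first cell 'B' (not opp) -> no flip
Dir W: opp run (5,1) (5,0), next=edge -> no flip
Dir E: first cell '.' (not opp) -> no flip
Dir SW: first cell '.' (not opp) -> no flip
Dir S: first cell '.' (not opp) -> no flip
Dir SE: first cell '.' (not opp) -> no flip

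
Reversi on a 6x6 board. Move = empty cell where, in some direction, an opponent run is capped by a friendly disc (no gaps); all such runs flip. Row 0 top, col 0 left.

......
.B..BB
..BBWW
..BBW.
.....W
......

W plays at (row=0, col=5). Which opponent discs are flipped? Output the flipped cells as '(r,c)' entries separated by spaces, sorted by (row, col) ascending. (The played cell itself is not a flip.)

Dir NW: edge -> no flip
Dir N: edge -> no flip
Dir NE: edge -> no flip
Dir W: first cell '.' (not opp) -> no flip
Dir E: edge -> no flip
Dir SW: opp run (1,4) (2,3) (3,2), next='.' -> no flip
Dir S: opp run (1,5) capped by W -> flip
Dir SE: edge -> no flip

Answer: (1,5)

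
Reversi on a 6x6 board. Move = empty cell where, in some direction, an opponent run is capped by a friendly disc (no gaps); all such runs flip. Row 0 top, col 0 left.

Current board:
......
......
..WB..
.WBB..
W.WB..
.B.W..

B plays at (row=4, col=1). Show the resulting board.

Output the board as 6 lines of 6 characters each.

Answer: ......
......
..WB..
.WBB..
WBBB..
.B.W..

Derivation:
Place B at (4,1); scan 8 dirs for brackets.
Dir NW: first cell '.' (not opp) -> no flip
Dir N: opp run (3,1), next='.' -> no flip
Dir NE: first cell 'B' (not opp) -> no flip
Dir W: opp run (4,0), next=edge -> no flip
Dir E: opp run (4,2) capped by B -> flip
Dir SW: first cell '.' (not opp) -> no flip
Dir S: first cell 'B' (not opp) -> no flip
Dir SE: first cell '.' (not opp) -> no flip
All flips: (4,2)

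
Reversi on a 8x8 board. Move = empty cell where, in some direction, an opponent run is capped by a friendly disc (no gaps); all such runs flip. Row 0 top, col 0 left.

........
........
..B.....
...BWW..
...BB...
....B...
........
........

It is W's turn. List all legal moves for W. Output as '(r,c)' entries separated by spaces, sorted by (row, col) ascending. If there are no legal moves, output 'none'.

(1,1): no bracket -> illegal
(1,2): no bracket -> illegal
(1,3): no bracket -> illegal
(2,1): no bracket -> illegal
(2,3): no bracket -> illegal
(2,4): no bracket -> illegal
(3,1): no bracket -> illegal
(3,2): flips 1 -> legal
(4,2): no bracket -> illegal
(4,5): no bracket -> illegal
(5,2): flips 1 -> legal
(5,3): flips 1 -> legal
(5,5): no bracket -> illegal
(6,3): no bracket -> illegal
(6,4): flips 2 -> legal
(6,5): no bracket -> illegal

Answer: (3,2) (5,2) (5,3) (6,4)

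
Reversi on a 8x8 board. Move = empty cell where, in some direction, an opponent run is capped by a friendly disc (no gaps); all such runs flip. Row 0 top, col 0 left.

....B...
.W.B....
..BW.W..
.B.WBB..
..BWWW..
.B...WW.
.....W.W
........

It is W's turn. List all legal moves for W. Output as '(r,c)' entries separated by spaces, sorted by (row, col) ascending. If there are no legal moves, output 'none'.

(0,2): no bracket -> illegal
(0,3): flips 1 -> legal
(0,5): no bracket -> illegal
(1,2): no bracket -> illegal
(1,4): no bracket -> illegal
(1,5): no bracket -> illegal
(2,0): no bracket -> illegal
(2,1): flips 1 -> legal
(2,4): flips 1 -> legal
(2,6): flips 1 -> legal
(3,0): no bracket -> illegal
(3,2): no bracket -> illegal
(3,6): flips 2 -> legal
(4,0): no bracket -> illegal
(4,1): flips 1 -> legal
(4,6): no bracket -> illegal
(5,0): no bracket -> illegal
(5,2): no bracket -> illegal
(5,3): no bracket -> illegal
(6,0): flips 2 -> legal
(6,1): no bracket -> illegal
(6,2): no bracket -> illegal

Answer: (0,3) (2,1) (2,4) (2,6) (3,6) (4,1) (6,0)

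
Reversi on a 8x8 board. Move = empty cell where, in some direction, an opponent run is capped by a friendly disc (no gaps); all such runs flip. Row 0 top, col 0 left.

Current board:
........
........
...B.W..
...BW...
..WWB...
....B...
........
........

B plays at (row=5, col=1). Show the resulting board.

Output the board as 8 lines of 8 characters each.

Answer: ........
........
...B.W..
...BW...
..BWB...
.B..B...
........
........

Derivation:
Place B at (5,1); scan 8 dirs for brackets.
Dir NW: first cell '.' (not opp) -> no flip
Dir N: first cell '.' (not opp) -> no flip
Dir NE: opp run (4,2) capped by B -> flip
Dir W: first cell '.' (not opp) -> no flip
Dir E: first cell '.' (not opp) -> no flip
Dir SW: first cell '.' (not opp) -> no flip
Dir S: first cell '.' (not opp) -> no flip
Dir SE: first cell '.' (not opp) -> no flip
All flips: (4,2)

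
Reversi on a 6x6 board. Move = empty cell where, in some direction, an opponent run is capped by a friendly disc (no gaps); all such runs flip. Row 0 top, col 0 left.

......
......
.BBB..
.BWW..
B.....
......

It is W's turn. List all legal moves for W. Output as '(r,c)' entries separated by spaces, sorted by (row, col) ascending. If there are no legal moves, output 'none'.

Answer: (1,0) (1,1) (1,2) (1,3) (1,4) (3,0)

Derivation:
(1,0): flips 1 -> legal
(1,1): flips 1 -> legal
(1,2): flips 1 -> legal
(1,3): flips 1 -> legal
(1,4): flips 1 -> legal
(2,0): no bracket -> illegal
(2,4): no bracket -> illegal
(3,0): flips 1 -> legal
(3,4): no bracket -> illegal
(4,1): no bracket -> illegal
(4,2): no bracket -> illegal
(5,0): no bracket -> illegal
(5,1): no bracket -> illegal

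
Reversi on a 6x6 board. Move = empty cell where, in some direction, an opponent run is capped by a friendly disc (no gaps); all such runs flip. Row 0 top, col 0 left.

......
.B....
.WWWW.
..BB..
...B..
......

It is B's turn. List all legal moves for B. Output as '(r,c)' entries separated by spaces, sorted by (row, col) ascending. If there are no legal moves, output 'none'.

Answer: (1,0) (1,2) (1,3) (1,4) (1,5) (3,1)

Derivation:
(1,0): flips 1 -> legal
(1,2): flips 1 -> legal
(1,3): flips 1 -> legal
(1,4): flips 1 -> legal
(1,5): flips 1 -> legal
(2,0): no bracket -> illegal
(2,5): no bracket -> illegal
(3,0): no bracket -> illegal
(3,1): flips 1 -> legal
(3,4): no bracket -> illegal
(3,5): no bracket -> illegal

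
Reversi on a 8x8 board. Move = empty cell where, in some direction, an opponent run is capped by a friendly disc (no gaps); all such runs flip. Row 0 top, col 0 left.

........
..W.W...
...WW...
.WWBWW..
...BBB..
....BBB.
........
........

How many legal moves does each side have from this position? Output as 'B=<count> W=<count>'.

-- B to move --
(0,1): flips 3 -> legal
(0,2): no bracket -> illegal
(0,3): no bracket -> illegal
(0,4): flips 3 -> legal
(0,5): no bracket -> illegal
(1,1): no bracket -> illegal
(1,3): flips 1 -> legal
(1,5): flips 1 -> legal
(2,0): no bracket -> illegal
(2,1): flips 1 -> legal
(2,2): no bracket -> illegal
(2,5): flips 2 -> legal
(2,6): flips 1 -> legal
(3,0): flips 2 -> legal
(3,6): flips 2 -> legal
(4,0): no bracket -> illegal
(4,1): no bracket -> illegal
(4,2): no bracket -> illegal
(4,6): no bracket -> illegal
B mobility = 9
-- W to move --
(2,2): no bracket -> illegal
(3,6): no bracket -> illegal
(4,2): flips 1 -> legal
(4,6): no bracket -> illegal
(4,7): no bracket -> illegal
(5,2): flips 1 -> legal
(5,3): flips 3 -> legal
(5,7): no bracket -> illegal
(6,3): no bracket -> illegal
(6,4): flips 2 -> legal
(6,5): flips 4 -> legal
(6,6): no bracket -> illegal
(6,7): flips 2 -> legal
W mobility = 6

Answer: B=9 W=6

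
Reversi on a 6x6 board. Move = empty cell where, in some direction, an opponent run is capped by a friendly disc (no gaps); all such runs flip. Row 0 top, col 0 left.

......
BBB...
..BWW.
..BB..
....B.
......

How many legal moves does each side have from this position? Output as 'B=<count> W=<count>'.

Answer: B=5 W=5

Derivation:
-- B to move --
(1,3): flips 1 -> legal
(1,4): flips 1 -> legal
(1,5): flips 1 -> legal
(2,5): flips 2 -> legal
(3,4): flips 1 -> legal
(3,5): no bracket -> illegal
B mobility = 5
-- W to move --
(0,0): no bracket -> illegal
(0,1): flips 1 -> legal
(0,2): no bracket -> illegal
(0,3): no bracket -> illegal
(1,3): no bracket -> illegal
(2,0): no bracket -> illegal
(2,1): flips 1 -> legal
(3,1): no bracket -> illegal
(3,4): no bracket -> illegal
(3,5): no bracket -> illegal
(4,1): flips 1 -> legal
(4,2): flips 1 -> legal
(4,3): flips 1 -> legal
(4,5): no bracket -> illegal
(5,3): no bracket -> illegal
(5,4): no bracket -> illegal
(5,5): no bracket -> illegal
W mobility = 5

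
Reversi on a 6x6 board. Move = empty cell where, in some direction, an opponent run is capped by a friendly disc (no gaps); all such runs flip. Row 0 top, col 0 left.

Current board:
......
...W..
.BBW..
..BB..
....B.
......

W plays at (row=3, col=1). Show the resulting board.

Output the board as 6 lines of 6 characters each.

Answer: ......
...W..
.BWW..
.WBB..
....B.
......

Derivation:
Place W at (3,1); scan 8 dirs for brackets.
Dir NW: first cell '.' (not opp) -> no flip
Dir N: opp run (2,1), next='.' -> no flip
Dir NE: opp run (2,2) capped by W -> flip
Dir W: first cell '.' (not opp) -> no flip
Dir E: opp run (3,2) (3,3), next='.' -> no flip
Dir SW: first cell '.' (not opp) -> no flip
Dir S: first cell '.' (not opp) -> no flip
Dir SE: first cell '.' (not opp) -> no flip
All flips: (2,2)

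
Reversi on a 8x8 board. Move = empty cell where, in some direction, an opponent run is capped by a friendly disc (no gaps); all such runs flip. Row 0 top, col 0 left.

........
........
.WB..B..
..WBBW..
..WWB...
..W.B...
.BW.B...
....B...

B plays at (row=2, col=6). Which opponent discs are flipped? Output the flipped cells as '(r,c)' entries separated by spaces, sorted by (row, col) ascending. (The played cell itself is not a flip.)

Answer: (3,5)

Derivation:
Dir NW: first cell '.' (not opp) -> no flip
Dir N: first cell '.' (not opp) -> no flip
Dir NE: first cell '.' (not opp) -> no flip
Dir W: first cell 'B' (not opp) -> no flip
Dir E: first cell '.' (not opp) -> no flip
Dir SW: opp run (3,5) capped by B -> flip
Dir S: first cell '.' (not opp) -> no flip
Dir SE: first cell '.' (not opp) -> no flip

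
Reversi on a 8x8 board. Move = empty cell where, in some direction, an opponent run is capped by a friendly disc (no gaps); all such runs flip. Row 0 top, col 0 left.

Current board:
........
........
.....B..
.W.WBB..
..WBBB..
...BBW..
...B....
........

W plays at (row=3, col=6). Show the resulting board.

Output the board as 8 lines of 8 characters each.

Answer: ........
........
.....B..
.W.WWWW.
..WBBB..
...BBW..
...B....
........

Derivation:
Place W at (3,6); scan 8 dirs for brackets.
Dir NW: opp run (2,5), next='.' -> no flip
Dir N: first cell '.' (not opp) -> no flip
Dir NE: first cell '.' (not opp) -> no flip
Dir W: opp run (3,5) (3,4) capped by W -> flip
Dir E: first cell '.' (not opp) -> no flip
Dir SW: opp run (4,5) (5,4) (6,3), next='.' -> no flip
Dir S: first cell '.' (not opp) -> no flip
Dir SE: first cell '.' (not opp) -> no flip
All flips: (3,4) (3,5)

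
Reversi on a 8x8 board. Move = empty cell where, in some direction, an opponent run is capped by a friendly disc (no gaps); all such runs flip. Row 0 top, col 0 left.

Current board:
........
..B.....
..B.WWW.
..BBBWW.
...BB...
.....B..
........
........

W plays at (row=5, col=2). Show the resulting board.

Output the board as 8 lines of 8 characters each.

Place W at (5,2); scan 8 dirs for brackets.
Dir NW: first cell '.' (not opp) -> no flip
Dir N: first cell '.' (not opp) -> no flip
Dir NE: opp run (4,3) (3,4) capped by W -> flip
Dir W: first cell '.' (not opp) -> no flip
Dir E: first cell '.' (not opp) -> no flip
Dir SW: first cell '.' (not opp) -> no flip
Dir S: first cell '.' (not opp) -> no flip
Dir SE: first cell '.' (not opp) -> no flip
All flips: (3,4) (4,3)

Answer: ........
..B.....
..B.WWW.
..BBWWW.
...WB...
..W..B..
........
........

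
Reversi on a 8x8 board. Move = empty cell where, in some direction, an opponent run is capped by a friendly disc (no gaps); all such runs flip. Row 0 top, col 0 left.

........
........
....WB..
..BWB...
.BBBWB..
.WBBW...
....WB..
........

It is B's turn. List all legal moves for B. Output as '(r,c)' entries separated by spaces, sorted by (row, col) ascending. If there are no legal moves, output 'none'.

(1,3): no bracket -> illegal
(1,4): flips 1 -> legal
(1,5): flips 2 -> legal
(2,2): no bracket -> illegal
(2,3): flips 2 -> legal
(3,5): flips 1 -> legal
(4,0): no bracket -> illegal
(5,0): flips 1 -> legal
(5,5): flips 1 -> legal
(6,0): flips 1 -> legal
(6,1): flips 1 -> legal
(6,2): no bracket -> illegal
(6,3): flips 2 -> legal
(7,3): no bracket -> illegal
(7,4): flips 3 -> legal
(7,5): flips 1 -> legal

Answer: (1,4) (1,5) (2,3) (3,5) (5,0) (5,5) (6,0) (6,1) (6,3) (7,4) (7,5)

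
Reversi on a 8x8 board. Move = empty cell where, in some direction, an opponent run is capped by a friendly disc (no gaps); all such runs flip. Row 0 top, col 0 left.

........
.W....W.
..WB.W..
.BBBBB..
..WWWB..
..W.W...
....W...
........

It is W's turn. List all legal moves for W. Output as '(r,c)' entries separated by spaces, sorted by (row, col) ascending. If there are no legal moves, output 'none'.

(1,2): no bracket -> illegal
(1,3): flips 2 -> legal
(1,4): no bracket -> illegal
(2,0): flips 1 -> legal
(2,1): flips 1 -> legal
(2,4): flips 3 -> legal
(2,6): flips 1 -> legal
(3,0): no bracket -> illegal
(3,6): flips 1 -> legal
(4,0): flips 1 -> legal
(4,1): no bracket -> illegal
(4,6): flips 1 -> legal
(5,5): flips 2 -> legal
(5,6): no bracket -> illegal

Answer: (1,3) (2,0) (2,1) (2,4) (2,6) (3,6) (4,0) (4,6) (5,5)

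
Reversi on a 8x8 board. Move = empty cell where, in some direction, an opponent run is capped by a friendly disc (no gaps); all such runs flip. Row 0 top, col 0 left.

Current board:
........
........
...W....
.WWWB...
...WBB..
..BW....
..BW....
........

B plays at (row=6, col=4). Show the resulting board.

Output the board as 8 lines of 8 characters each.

Place B at (6,4); scan 8 dirs for brackets.
Dir NW: opp run (5,3), next='.' -> no flip
Dir N: first cell '.' (not opp) -> no flip
Dir NE: first cell '.' (not opp) -> no flip
Dir W: opp run (6,3) capped by B -> flip
Dir E: first cell '.' (not opp) -> no flip
Dir SW: first cell '.' (not opp) -> no flip
Dir S: first cell '.' (not opp) -> no flip
Dir SE: first cell '.' (not opp) -> no flip
All flips: (6,3)

Answer: ........
........
...W....
.WWWB...
...WBB..
..BW....
..BBB...
........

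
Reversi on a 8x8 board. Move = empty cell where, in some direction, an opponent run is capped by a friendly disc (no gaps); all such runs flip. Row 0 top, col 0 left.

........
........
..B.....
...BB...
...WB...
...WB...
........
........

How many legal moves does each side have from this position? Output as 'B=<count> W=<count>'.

-- B to move --
(3,2): flips 1 -> legal
(4,2): flips 1 -> legal
(5,2): flips 2 -> legal
(6,2): flips 1 -> legal
(6,3): flips 2 -> legal
(6,4): no bracket -> illegal
B mobility = 5
-- W to move --
(1,1): no bracket -> illegal
(1,2): no bracket -> illegal
(1,3): no bracket -> illegal
(2,1): no bracket -> illegal
(2,3): flips 1 -> legal
(2,4): no bracket -> illegal
(2,5): flips 1 -> legal
(3,1): no bracket -> illegal
(3,2): no bracket -> illegal
(3,5): flips 1 -> legal
(4,2): no bracket -> illegal
(4,5): flips 1 -> legal
(5,5): flips 1 -> legal
(6,3): no bracket -> illegal
(6,4): no bracket -> illegal
(6,5): flips 1 -> legal
W mobility = 6

Answer: B=5 W=6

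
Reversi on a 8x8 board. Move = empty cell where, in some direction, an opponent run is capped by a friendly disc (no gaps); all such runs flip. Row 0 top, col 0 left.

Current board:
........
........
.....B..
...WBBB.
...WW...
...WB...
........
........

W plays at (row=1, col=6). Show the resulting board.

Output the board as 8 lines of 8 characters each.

Answer: ........
......W.
.....W..
...WWBB.
...WW...
...WB...
........
........

Derivation:
Place W at (1,6); scan 8 dirs for brackets.
Dir NW: first cell '.' (not opp) -> no flip
Dir N: first cell '.' (not opp) -> no flip
Dir NE: first cell '.' (not opp) -> no flip
Dir W: first cell '.' (not opp) -> no flip
Dir E: first cell '.' (not opp) -> no flip
Dir SW: opp run (2,5) (3,4) capped by W -> flip
Dir S: first cell '.' (not opp) -> no flip
Dir SE: first cell '.' (not opp) -> no flip
All flips: (2,5) (3,4)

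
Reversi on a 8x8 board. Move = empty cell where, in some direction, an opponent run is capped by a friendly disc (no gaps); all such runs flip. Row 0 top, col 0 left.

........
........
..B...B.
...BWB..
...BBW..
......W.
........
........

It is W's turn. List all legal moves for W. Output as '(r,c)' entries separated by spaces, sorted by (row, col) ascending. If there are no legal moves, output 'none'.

(1,1): no bracket -> illegal
(1,2): no bracket -> illegal
(1,3): no bracket -> illegal
(1,5): no bracket -> illegal
(1,6): no bracket -> illegal
(1,7): no bracket -> illegal
(2,1): no bracket -> illegal
(2,3): no bracket -> illegal
(2,4): no bracket -> illegal
(2,5): flips 1 -> legal
(2,7): no bracket -> illegal
(3,1): no bracket -> illegal
(3,2): flips 1 -> legal
(3,6): flips 1 -> legal
(3,7): no bracket -> illegal
(4,2): flips 2 -> legal
(4,6): no bracket -> illegal
(5,2): flips 1 -> legal
(5,3): no bracket -> illegal
(5,4): flips 1 -> legal
(5,5): no bracket -> illegal

Answer: (2,5) (3,2) (3,6) (4,2) (5,2) (5,4)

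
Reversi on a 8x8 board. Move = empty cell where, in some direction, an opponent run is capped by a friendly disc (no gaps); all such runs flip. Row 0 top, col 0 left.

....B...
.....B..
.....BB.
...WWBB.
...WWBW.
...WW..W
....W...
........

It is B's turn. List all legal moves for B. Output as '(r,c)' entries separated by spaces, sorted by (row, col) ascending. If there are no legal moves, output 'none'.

Answer: (2,3) (3,2) (4,2) (4,7) (5,2) (5,6) (6,2) (6,3)

Derivation:
(2,2): no bracket -> illegal
(2,3): flips 1 -> legal
(2,4): no bracket -> illegal
(3,2): flips 2 -> legal
(3,7): no bracket -> illegal
(4,2): flips 2 -> legal
(4,7): flips 1 -> legal
(5,2): flips 2 -> legal
(5,5): no bracket -> illegal
(5,6): flips 1 -> legal
(6,2): flips 2 -> legal
(6,3): flips 1 -> legal
(6,5): no bracket -> illegal
(6,6): no bracket -> illegal
(6,7): no bracket -> illegal
(7,3): no bracket -> illegal
(7,4): no bracket -> illegal
(7,5): no bracket -> illegal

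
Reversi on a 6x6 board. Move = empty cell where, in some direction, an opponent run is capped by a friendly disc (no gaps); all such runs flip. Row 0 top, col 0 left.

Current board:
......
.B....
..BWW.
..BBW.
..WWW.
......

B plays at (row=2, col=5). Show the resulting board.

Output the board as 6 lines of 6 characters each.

Answer: ......
.B....
..BBBB
..BBW.
..WWW.
......

Derivation:
Place B at (2,5); scan 8 dirs for brackets.
Dir NW: first cell '.' (not opp) -> no flip
Dir N: first cell '.' (not opp) -> no flip
Dir NE: edge -> no flip
Dir W: opp run (2,4) (2,3) capped by B -> flip
Dir E: edge -> no flip
Dir SW: opp run (3,4) (4,3), next='.' -> no flip
Dir S: first cell '.' (not opp) -> no flip
Dir SE: edge -> no flip
All flips: (2,3) (2,4)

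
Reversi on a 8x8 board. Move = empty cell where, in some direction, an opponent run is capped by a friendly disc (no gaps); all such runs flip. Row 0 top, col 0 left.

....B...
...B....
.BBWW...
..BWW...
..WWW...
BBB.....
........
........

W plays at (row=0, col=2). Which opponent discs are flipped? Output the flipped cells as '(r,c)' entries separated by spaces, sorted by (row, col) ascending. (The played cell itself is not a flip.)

Dir NW: edge -> no flip
Dir N: edge -> no flip
Dir NE: edge -> no flip
Dir W: first cell '.' (not opp) -> no flip
Dir E: first cell '.' (not opp) -> no flip
Dir SW: first cell '.' (not opp) -> no flip
Dir S: first cell '.' (not opp) -> no flip
Dir SE: opp run (1,3) capped by W -> flip

Answer: (1,3)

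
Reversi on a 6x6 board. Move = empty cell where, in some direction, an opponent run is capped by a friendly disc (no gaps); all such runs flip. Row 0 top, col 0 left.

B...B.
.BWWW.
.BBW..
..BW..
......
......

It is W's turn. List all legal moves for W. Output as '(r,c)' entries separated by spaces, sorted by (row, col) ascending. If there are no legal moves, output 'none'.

Answer: (1,0) (2,0) (3,0) (3,1) (4,1) (4,2)

Derivation:
(0,1): no bracket -> illegal
(0,2): no bracket -> illegal
(0,3): no bracket -> illegal
(0,5): no bracket -> illegal
(1,0): flips 1 -> legal
(1,5): no bracket -> illegal
(2,0): flips 2 -> legal
(3,0): flips 1 -> legal
(3,1): flips 2 -> legal
(4,1): flips 1 -> legal
(4,2): flips 2 -> legal
(4,3): no bracket -> illegal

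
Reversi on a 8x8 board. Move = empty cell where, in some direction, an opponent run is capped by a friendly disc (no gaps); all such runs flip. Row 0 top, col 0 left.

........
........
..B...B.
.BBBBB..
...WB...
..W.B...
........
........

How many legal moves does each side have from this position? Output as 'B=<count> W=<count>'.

Answer: B=3 W=5

Derivation:
-- B to move --
(4,1): no bracket -> illegal
(4,2): flips 1 -> legal
(5,1): no bracket -> illegal
(5,3): flips 1 -> legal
(6,1): flips 2 -> legal
(6,2): no bracket -> illegal
(6,3): no bracket -> illegal
B mobility = 3
-- W to move --
(1,1): no bracket -> illegal
(1,2): no bracket -> illegal
(1,3): no bracket -> illegal
(1,5): no bracket -> illegal
(1,6): no bracket -> illegal
(1,7): no bracket -> illegal
(2,0): no bracket -> illegal
(2,1): flips 1 -> legal
(2,3): flips 1 -> legal
(2,4): no bracket -> illegal
(2,5): flips 1 -> legal
(2,7): no bracket -> illegal
(3,0): no bracket -> illegal
(3,6): no bracket -> illegal
(3,7): no bracket -> illegal
(4,0): no bracket -> illegal
(4,1): no bracket -> illegal
(4,2): no bracket -> illegal
(4,5): flips 1 -> legal
(4,6): no bracket -> illegal
(5,3): no bracket -> illegal
(5,5): no bracket -> illegal
(6,3): no bracket -> illegal
(6,4): no bracket -> illegal
(6,5): flips 1 -> legal
W mobility = 5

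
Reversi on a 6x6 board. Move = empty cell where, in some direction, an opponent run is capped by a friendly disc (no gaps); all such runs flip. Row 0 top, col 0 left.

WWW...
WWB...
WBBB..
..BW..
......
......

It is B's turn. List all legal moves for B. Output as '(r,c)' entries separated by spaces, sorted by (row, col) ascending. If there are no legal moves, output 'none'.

Answer: (3,4) (4,3) (4,4)

Derivation:
(0,3): no bracket -> illegal
(1,3): no bracket -> illegal
(2,4): no bracket -> illegal
(3,0): no bracket -> illegal
(3,1): no bracket -> illegal
(3,4): flips 1 -> legal
(4,2): no bracket -> illegal
(4,3): flips 1 -> legal
(4,4): flips 1 -> legal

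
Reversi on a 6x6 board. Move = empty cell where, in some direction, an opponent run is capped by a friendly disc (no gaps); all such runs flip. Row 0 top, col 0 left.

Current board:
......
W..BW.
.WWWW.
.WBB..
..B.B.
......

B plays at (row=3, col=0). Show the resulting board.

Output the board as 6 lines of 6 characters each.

Place B at (3,0); scan 8 dirs for brackets.
Dir NW: edge -> no flip
Dir N: first cell '.' (not opp) -> no flip
Dir NE: opp run (2,1), next='.' -> no flip
Dir W: edge -> no flip
Dir E: opp run (3,1) capped by B -> flip
Dir SW: edge -> no flip
Dir S: first cell '.' (not opp) -> no flip
Dir SE: first cell '.' (not opp) -> no flip
All flips: (3,1)

Answer: ......
W..BW.
.WWWW.
BBBB..
..B.B.
......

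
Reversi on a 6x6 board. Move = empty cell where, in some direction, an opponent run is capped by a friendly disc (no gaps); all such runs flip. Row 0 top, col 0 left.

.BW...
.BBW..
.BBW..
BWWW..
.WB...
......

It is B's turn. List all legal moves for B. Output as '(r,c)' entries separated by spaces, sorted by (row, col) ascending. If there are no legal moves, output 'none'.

Answer: (0,3) (0,4) (1,4) (2,0) (2,4) (3,4) (4,0) (4,3) (4,4) (5,1) (5,2)

Derivation:
(0,3): flips 1 -> legal
(0,4): flips 1 -> legal
(1,4): flips 1 -> legal
(2,0): flips 1 -> legal
(2,4): flips 2 -> legal
(3,4): flips 4 -> legal
(4,0): flips 2 -> legal
(4,3): flips 1 -> legal
(4,4): flips 1 -> legal
(5,0): no bracket -> illegal
(5,1): flips 2 -> legal
(5,2): flips 1 -> legal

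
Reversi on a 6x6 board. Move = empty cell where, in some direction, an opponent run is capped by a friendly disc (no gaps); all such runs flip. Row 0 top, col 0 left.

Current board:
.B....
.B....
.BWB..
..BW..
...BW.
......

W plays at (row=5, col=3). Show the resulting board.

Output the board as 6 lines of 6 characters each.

Answer: .B....
.B....
.BWB..
..BW..
...WW.
...W..

Derivation:
Place W at (5,3); scan 8 dirs for brackets.
Dir NW: first cell '.' (not opp) -> no flip
Dir N: opp run (4,3) capped by W -> flip
Dir NE: first cell 'W' (not opp) -> no flip
Dir W: first cell '.' (not opp) -> no flip
Dir E: first cell '.' (not opp) -> no flip
Dir SW: edge -> no flip
Dir S: edge -> no flip
Dir SE: edge -> no flip
All flips: (4,3)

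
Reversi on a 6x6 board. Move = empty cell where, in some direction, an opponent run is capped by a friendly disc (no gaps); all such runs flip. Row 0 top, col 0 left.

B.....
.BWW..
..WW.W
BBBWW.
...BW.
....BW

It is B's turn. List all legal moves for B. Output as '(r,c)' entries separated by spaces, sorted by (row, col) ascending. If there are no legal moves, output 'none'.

(0,1): no bracket -> illegal
(0,2): flips 2 -> legal
(0,3): flips 3 -> legal
(0,4): flips 2 -> legal
(1,4): flips 3 -> legal
(1,5): no bracket -> illegal
(2,1): no bracket -> illegal
(2,4): flips 2 -> legal
(3,5): flips 2 -> legal
(4,2): no bracket -> illegal
(4,5): flips 1 -> legal
(5,3): no bracket -> illegal

Answer: (0,2) (0,3) (0,4) (1,4) (2,4) (3,5) (4,5)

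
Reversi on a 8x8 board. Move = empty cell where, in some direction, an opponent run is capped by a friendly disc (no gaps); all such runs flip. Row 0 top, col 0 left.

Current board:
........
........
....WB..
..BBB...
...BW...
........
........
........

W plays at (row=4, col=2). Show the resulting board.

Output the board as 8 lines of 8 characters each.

Answer: ........
........
....WB..
..BWB...
..WWW...
........
........
........

Derivation:
Place W at (4,2); scan 8 dirs for brackets.
Dir NW: first cell '.' (not opp) -> no flip
Dir N: opp run (3,2), next='.' -> no flip
Dir NE: opp run (3,3) capped by W -> flip
Dir W: first cell '.' (not opp) -> no flip
Dir E: opp run (4,3) capped by W -> flip
Dir SW: first cell '.' (not opp) -> no flip
Dir S: first cell '.' (not opp) -> no flip
Dir SE: first cell '.' (not opp) -> no flip
All flips: (3,3) (4,3)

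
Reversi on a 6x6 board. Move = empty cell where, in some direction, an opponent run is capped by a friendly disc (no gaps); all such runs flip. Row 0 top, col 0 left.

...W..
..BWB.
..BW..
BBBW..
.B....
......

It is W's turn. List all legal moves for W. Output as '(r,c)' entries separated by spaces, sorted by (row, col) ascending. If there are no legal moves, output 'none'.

Answer: (0,1) (0,5) (1,1) (1,5) (2,1) (2,5) (4,0) (5,0)

Derivation:
(0,1): flips 1 -> legal
(0,2): no bracket -> illegal
(0,4): no bracket -> illegal
(0,5): flips 1 -> legal
(1,1): flips 2 -> legal
(1,5): flips 1 -> legal
(2,0): no bracket -> illegal
(2,1): flips 2 -> legal
(2,4): no bracket -> illegal
(2,5): flips 1 -> legal
(4,0): flips 2 -> legal
(4,2): no bracket -> illegal
(4,3): no bracket -> illegal
(5,0): flips 2 -> legal
(5,1): no bracket -> illegal
(5,2): no bracket -> illegal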